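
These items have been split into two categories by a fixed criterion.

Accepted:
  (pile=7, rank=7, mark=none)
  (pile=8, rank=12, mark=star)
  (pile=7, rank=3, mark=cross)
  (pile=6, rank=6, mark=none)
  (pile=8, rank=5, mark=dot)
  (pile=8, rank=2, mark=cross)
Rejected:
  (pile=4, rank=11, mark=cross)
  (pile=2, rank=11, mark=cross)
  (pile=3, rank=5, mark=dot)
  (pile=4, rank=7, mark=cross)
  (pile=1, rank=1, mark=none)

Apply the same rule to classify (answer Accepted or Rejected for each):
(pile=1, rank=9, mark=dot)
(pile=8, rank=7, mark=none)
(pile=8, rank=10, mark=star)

A rule that fits every label: pile ≥ 6 — true of each 'Accepted' example, false of each 'Rejected' one.
(pile=1, rank=9, mark=dot): pile = 1, fails the rule → Rejected.
(pile=8, rank=7, mark=none): pile = 8, passes → Accepted.
(pile=8, rank=10, mark=star): pile = 8, passes → Accepted.

Rejected, Accepted, Accepted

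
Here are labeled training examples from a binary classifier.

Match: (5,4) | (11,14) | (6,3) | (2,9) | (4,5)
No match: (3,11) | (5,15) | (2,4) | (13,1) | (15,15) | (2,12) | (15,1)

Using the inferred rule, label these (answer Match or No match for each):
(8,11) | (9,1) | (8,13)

Match, No match, Match

The distinguishing property — sum is odd — holds for all the 'Match' cases and none of the 'No match' cases.
(8,11): Match (8+11 = 19). (9,1): No match (9+1 = 10). (8,13): Match (8+13 = 21).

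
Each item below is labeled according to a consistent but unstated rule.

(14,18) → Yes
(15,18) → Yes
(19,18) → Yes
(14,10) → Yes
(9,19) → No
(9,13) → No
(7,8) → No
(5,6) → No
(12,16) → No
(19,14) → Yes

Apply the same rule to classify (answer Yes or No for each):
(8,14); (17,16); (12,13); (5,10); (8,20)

No, Yes, No, No, No

One predicate separates the groups cleanly: first ≥ 13.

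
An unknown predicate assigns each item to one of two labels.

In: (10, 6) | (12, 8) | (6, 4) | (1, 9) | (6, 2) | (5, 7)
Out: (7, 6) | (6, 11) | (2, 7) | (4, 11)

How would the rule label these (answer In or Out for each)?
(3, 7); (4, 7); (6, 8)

In, Out, In

The distinguishing property — sum is even — holds for all the 'In' cases and none of the 'Out' cases.
In: (3, 7), since 3+7 = 10. Out: (4, 7), since 4+7 = 11. In: (6, 8), since 6+8 = 14.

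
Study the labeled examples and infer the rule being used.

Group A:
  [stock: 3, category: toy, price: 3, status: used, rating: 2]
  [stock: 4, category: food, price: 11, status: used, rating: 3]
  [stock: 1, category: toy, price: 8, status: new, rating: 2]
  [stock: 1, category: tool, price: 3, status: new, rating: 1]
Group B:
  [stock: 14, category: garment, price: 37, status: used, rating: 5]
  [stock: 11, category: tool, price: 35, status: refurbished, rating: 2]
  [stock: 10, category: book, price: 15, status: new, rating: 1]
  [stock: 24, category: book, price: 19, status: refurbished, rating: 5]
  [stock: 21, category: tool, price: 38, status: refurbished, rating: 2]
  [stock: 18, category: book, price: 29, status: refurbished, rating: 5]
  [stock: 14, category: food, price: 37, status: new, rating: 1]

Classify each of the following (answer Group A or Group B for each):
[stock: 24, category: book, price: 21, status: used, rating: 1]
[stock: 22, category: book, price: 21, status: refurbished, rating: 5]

Group B, Group B

One predicate separates the groups cleanly: stock ≤ 4.
Group B: [stock: 24, category: book, price: 21, status: used, rating: 1], since stock = 24. Group B: [stock: 22, category: book, price: 21, status: refurbished, rating: 5], since stock = 22.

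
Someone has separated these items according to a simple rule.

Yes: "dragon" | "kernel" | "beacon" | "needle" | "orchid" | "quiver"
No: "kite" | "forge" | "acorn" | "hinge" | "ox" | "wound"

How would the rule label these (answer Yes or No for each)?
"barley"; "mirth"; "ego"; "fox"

Yes, No, No, No

The rule appears to be: length 6.
"barley": length 6, has this property → Yes.
"mirth": length 5, fails this test → No.
"ego": length 3, fails this test → No.
"fox": length 3, fails this test → No.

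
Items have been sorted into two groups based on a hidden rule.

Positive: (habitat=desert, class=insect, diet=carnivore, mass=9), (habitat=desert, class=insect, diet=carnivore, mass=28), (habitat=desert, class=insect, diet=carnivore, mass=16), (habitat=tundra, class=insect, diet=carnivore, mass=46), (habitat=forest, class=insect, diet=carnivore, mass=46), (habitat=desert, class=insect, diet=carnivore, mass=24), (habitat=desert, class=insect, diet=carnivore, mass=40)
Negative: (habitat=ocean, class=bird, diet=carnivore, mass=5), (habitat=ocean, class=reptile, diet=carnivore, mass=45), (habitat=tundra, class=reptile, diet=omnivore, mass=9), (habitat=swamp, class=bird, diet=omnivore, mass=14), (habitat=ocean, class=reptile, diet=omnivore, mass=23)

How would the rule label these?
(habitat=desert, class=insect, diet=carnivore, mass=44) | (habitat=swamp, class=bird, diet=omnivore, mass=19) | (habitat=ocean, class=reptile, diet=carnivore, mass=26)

Positive, Negative, Negative

The common property of the 'Positive' items is: class is insect. No 'Negative' item has it.
(habitat=desert, class=insect, diet=carnivore, mass=44): class is insect, satisfies this → Positive. (habitat=swamp, class=bird, diet=omnivore, mass=19): class is bird, does not satisfy this → Negative. (habitat=ocean, class=reptile, diet=carnivore, mass=26): class is reptile, does not satisfy this → Negative.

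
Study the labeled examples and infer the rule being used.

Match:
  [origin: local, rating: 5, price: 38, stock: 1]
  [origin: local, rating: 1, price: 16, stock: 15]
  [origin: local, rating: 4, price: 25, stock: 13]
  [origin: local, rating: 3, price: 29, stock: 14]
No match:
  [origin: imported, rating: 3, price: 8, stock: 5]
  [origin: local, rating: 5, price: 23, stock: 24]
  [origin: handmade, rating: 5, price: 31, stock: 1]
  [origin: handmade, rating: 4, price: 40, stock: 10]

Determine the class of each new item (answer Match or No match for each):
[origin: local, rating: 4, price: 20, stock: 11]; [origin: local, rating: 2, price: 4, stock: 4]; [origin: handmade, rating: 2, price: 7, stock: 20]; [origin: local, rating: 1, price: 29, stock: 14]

The simplest hypothesis consistent with all the labels is: origin is local AND stock ≤ 15.

Match, Match, No match, Match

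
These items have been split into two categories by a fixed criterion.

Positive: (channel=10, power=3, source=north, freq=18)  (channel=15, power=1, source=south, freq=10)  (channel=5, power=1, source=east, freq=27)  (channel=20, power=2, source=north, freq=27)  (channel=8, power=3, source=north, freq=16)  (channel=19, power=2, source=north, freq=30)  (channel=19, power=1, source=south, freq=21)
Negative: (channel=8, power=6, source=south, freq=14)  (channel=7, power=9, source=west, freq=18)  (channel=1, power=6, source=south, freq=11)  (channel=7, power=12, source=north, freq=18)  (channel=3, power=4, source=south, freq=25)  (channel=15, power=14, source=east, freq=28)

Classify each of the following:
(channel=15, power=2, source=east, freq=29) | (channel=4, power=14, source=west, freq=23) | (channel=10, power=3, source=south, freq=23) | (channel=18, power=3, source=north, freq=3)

Positive, Negative, Positive, Positive

The distinguishing property — power ≤ 3 — holds for all the 'Positive' cases and none of the 'Negative' cases.
(channel=15, power=2, source=east, freq=29) → power = 2 → Positive.
(channel=4, power=14, source=west, freq=23) → power = 14 → Negative.
(channel=10, power=3, source=south, freq=23) → power = 3 → Positive.
(channel=18, power=3, source=north, freq=3) → power = 3 → Positive.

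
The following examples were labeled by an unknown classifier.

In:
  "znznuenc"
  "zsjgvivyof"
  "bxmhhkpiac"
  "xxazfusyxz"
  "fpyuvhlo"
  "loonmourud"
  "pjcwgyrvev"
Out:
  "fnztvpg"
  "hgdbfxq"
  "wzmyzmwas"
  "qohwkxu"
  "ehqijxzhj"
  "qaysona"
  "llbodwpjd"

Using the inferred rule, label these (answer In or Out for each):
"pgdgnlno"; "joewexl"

Looking at the examples, the only property every 'In' case has and every 'Out' case lacks is: even length.

In, Out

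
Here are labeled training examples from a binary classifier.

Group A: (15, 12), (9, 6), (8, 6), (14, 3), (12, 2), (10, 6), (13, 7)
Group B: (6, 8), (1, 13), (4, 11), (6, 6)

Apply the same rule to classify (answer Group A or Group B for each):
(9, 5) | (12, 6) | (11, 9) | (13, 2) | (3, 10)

All 'Group A' examples share one property — first > second — and every 'Group B' example lacks it.
(9, 5) → 9 > 5 → Group A. (12, 6) → 12 > 6 → Group A. (11, 9) → 11 > 9 → Group A. (13, 2) → 13 > 2 → Group A. (3, 10) → 3 < 10 → Group B.

Group A, Group A, Group A, Group A, Group B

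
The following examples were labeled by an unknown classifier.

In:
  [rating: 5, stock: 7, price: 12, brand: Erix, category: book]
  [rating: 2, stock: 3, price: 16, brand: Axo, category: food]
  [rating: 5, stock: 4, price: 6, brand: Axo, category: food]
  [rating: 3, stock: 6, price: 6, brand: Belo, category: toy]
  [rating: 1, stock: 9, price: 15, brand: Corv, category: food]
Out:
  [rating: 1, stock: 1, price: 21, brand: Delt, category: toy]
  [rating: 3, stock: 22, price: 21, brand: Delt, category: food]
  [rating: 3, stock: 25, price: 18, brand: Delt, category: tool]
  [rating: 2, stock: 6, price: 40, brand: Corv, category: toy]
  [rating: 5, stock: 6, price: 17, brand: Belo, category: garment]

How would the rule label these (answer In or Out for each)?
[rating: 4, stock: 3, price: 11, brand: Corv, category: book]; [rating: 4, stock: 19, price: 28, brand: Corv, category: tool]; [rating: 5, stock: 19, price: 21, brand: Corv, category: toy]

In, Out, Out

The common property of the 'In' items is: price ≤ 16. No 'Out' item has it.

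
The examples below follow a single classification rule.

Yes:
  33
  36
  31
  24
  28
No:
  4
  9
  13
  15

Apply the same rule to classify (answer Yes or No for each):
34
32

The common property of the 'Yes' items is: at least 24. No 'No' item has it.
34 → 34 ≥ 24 → Yes. 32 → 32 ≥ 24 → Yes.

Yes, Yes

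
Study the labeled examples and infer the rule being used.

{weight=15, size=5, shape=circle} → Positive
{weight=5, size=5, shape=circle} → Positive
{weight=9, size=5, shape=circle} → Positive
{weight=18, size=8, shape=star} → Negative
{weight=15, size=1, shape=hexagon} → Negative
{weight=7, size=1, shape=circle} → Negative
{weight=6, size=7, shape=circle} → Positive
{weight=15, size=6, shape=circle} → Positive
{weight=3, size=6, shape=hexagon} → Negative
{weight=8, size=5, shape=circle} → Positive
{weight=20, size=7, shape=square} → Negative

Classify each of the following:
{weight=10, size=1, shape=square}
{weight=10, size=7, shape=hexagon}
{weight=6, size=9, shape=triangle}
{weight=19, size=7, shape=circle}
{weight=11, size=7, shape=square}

Every 'Positive' example satisfies: shape is circle AND size ≥ 5. None of the 'Negative' examples do.

Negative, Negative, Negative, Positive, Negative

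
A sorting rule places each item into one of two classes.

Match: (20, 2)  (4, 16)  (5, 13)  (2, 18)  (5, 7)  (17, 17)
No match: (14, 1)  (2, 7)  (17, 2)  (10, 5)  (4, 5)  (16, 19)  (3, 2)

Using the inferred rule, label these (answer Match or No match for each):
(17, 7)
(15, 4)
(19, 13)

All 'Match' examples share one property — sum is even — and every 'No match' example lacks it.
(17, 7): 17+7 = 24 — fits, so Match. (15, 4): 15+4 = 19 — fails the rule, so No match. (19, 13): 19+13 = 32 — fits, so Match.

Match, No match, Match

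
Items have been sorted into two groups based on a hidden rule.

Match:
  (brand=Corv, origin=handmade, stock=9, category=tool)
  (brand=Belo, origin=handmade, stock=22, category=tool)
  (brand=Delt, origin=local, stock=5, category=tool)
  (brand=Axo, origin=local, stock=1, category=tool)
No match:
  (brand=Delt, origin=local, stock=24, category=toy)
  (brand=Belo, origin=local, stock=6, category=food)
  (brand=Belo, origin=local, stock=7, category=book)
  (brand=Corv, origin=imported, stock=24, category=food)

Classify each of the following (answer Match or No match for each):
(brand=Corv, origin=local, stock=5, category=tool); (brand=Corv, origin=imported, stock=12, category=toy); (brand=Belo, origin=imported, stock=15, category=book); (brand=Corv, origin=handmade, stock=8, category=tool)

Rule: category is tool. This holds for each 'Match' example and fails for each 'No match' one.
(brand=Corv, origin=local, stock=5, category=tool) — category is tool, hence Match.
(brand=Corv, origin=imported, stock=12, category=toy) — category is toy, hence No match.
(brand=Belo, origin=imported, stock=15, category=book) — category is book, hence No match.
(brand=Corv, origin=handmade, stock=8, category=tool) — category is tool, hence Match.

Match, No match, No match, Match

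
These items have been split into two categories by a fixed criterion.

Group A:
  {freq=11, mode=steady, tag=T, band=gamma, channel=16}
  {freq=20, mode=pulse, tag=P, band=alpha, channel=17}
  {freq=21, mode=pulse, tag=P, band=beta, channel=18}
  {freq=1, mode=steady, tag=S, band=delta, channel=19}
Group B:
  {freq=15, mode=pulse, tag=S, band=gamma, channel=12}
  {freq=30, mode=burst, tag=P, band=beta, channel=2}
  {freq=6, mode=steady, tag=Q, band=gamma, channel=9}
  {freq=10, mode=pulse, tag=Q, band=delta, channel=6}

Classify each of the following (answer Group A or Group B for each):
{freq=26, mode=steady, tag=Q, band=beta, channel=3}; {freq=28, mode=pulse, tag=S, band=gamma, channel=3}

Group B, Group B

A rule that fits every label: channel ≥ 16 — true of each 'Group A' example, false of each 'Group B' one.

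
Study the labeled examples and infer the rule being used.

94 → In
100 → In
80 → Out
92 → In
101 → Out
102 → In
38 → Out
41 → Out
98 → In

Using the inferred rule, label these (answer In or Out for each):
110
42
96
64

Rule: even AND at least 92. This holds for each 'In' example and fails for each 'Out' one.
110 → 110 is even, 110 ≥ 92 → In. 42 → 42 is even, 42 < 92 → Out. 96 → 96 is even, 96 ≥ 92 → In. 64 → 64 is even, 64 < 92 → Out.

In, Out, In, Out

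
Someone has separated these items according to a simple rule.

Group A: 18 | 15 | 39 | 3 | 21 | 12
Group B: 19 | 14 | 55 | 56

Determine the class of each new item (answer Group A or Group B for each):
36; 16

Group A, Group B

The simplest hypothesis consistent with all the labels is: multiple of 3.
36: Group A (36 = 3·12). 16: Group B (16 = 3·5 + 1).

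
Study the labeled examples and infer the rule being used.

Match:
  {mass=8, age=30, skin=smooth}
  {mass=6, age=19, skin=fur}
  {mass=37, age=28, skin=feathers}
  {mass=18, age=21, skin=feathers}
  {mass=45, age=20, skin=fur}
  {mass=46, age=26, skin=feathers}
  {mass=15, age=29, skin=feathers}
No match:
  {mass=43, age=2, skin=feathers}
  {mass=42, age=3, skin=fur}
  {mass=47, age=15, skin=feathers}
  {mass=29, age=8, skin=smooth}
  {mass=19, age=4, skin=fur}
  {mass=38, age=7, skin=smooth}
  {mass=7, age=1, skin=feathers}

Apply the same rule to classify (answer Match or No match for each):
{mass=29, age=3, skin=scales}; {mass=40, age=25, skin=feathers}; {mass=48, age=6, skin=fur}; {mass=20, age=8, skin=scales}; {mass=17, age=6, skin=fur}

No match, Match, No match, No match, No match

One predicate separates the groups cleanly: age ≥ 19.
{mass=29, age=3, skin=scales}: age = 3, lacks this property → No match.
{mass=40, age=25, skin=feathers}: age = 25, meets the rule → Match.
{mass=48, age=6, skin=fur}: age = 6, lacks this property → No match.
{mass=20, age=8, skin=scales}: age = 8, lacks this property → No match.
{mass=17, age=6, skin=fur}: age = 6, lacks this property → No match.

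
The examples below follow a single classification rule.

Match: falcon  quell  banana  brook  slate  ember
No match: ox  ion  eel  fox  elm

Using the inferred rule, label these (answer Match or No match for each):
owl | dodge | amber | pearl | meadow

The pattern is that an item is 'Match' exactly when: length ≥ 5.
No match: owl, since length 3. Match: dodge, since length 5. Match: amber, since length 5. Match: pearl, since length 5. Match: meadow, since length 6.

No match, Match, Match, Match, Match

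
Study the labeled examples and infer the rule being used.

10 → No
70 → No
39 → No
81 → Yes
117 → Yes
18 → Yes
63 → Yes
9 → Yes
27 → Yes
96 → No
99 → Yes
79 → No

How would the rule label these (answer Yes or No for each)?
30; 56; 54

No, No, Yes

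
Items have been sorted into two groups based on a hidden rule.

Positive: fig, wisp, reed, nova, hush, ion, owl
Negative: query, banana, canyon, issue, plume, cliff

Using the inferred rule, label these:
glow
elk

The rule appears to be: length ≤ 4.
glow: length 4, passes → Positive.
elk: length 3, passes → Positive.

Positive, Positive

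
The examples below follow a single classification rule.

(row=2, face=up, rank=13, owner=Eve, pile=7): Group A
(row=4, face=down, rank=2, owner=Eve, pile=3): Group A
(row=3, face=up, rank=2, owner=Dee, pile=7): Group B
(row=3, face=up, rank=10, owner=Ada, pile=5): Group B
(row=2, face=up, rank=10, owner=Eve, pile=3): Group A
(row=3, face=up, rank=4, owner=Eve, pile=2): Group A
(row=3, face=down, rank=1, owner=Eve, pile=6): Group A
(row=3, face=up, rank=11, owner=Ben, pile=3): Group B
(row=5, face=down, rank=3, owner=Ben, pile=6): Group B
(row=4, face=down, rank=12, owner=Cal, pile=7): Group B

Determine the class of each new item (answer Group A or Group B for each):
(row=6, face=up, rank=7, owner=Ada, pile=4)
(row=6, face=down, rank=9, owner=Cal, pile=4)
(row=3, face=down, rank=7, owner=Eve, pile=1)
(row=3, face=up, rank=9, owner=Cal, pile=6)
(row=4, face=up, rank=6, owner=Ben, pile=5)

Group B, Group B, Group A, Group B, Group B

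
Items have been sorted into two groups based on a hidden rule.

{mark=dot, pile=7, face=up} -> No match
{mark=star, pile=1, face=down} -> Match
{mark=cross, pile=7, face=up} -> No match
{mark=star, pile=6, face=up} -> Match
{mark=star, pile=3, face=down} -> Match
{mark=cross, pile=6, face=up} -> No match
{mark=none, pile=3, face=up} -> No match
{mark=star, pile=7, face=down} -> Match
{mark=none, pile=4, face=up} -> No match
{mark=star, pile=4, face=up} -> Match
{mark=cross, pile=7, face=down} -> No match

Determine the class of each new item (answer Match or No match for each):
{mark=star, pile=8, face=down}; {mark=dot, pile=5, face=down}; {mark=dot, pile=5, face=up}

The common property of the 'Match' items is: mark is star. No 'No match' item has it.
{mark=star, pile=8, face=down}: mark is star — satisfies this, so Match.
{mark=dot, pile=5, face=down}: mark is dot — fails the rule, so No match.
{mark=dot, pile=5, face=up}: mark is dot — fails the rule, so No match.

Match, No match, No match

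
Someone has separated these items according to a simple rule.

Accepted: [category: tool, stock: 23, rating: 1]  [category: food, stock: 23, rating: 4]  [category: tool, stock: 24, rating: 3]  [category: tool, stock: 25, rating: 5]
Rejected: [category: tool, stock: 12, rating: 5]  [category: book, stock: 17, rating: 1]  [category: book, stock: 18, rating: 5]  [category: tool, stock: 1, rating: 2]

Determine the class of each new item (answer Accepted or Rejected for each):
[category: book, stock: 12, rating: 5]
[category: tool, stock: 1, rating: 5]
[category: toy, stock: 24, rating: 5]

Rejected, Rejected, Accepted

The distinguishing property — stock ≥ 23 — holds for all the 'Accepted' cases and none of the 'Rejected' cases.
[category: book, stock: 12, rating: 5]: Rejected (stock = 12). [category: tool, stock: 1, rating: 5]: Rejected (stock = 1). [category: toy, stock: 24, rating: 5]: Accepted (stock = 24).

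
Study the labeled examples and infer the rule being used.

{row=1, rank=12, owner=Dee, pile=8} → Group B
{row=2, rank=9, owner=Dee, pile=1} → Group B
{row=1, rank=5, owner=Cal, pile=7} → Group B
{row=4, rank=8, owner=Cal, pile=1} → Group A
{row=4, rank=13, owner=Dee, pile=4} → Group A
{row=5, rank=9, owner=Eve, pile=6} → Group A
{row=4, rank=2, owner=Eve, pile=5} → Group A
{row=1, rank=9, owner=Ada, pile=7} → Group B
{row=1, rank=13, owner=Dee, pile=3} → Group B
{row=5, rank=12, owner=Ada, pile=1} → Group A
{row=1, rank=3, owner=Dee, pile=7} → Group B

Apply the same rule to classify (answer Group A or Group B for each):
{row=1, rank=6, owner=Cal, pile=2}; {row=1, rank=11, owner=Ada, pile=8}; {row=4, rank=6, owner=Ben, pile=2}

The pattern is that an item is 'Group A' exactly when: row ≥ 4.

Group B, Group B, Group A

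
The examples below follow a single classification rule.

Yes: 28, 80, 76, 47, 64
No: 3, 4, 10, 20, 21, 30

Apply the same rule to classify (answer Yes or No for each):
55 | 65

Yes, Yes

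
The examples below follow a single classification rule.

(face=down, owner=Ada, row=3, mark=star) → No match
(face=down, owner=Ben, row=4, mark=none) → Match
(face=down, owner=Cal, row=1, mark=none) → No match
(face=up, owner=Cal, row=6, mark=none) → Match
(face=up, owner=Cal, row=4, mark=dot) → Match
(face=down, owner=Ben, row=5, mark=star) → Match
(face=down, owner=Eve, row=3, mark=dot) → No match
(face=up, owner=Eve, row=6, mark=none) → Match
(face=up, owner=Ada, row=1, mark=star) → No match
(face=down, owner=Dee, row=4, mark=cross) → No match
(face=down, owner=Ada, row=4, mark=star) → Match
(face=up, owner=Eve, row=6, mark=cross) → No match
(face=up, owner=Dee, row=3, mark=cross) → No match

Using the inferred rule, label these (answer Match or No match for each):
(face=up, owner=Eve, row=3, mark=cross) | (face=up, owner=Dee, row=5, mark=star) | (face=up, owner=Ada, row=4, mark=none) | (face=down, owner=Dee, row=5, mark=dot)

No match, Match, Match, Match

The common property of the 'Match' items is: mark is not cross AND row ≥ 4. No 'No match' item has it.
(face=up, owner=Eve, row=3, mark=cross) → mark is cross, row = 3 → No match. (face=up, owner=Dee, row=5, mark=star) → mark is star, row = 5 → Match. (face=up, owner=Ada, row=4, mark=none) → mark is none, row = 4 → Match. (face=down, owner=Dee, row=5, mark=dot) → mark is dot, row = 5 → Match.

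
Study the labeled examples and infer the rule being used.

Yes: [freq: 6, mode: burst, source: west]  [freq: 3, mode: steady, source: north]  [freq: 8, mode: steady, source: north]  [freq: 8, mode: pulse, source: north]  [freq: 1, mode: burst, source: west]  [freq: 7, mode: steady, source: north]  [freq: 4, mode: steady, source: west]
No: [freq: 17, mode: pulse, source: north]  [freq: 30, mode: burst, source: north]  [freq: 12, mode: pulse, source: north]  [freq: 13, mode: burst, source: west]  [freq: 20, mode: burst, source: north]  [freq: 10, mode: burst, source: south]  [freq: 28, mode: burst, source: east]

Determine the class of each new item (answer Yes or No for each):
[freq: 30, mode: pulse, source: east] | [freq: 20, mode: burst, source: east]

The simplest hypothesis consistent with all the labels is: freq ≤ 8.

No, No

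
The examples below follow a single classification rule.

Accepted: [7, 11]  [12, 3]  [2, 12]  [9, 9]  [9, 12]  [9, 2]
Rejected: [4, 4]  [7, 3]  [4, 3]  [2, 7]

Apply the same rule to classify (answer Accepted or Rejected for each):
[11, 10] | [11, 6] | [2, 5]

Accepted, Accepted, Rejected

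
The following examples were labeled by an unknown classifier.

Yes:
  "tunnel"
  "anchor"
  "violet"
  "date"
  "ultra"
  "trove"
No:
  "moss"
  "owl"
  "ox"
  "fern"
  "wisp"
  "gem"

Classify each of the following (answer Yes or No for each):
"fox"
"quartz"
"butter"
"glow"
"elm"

The distinguishing property — has ≥ 2 vowels — holds for all the 'Yes' cases and none of the 'No' cases.
No: "fox", since 1 vowel.
Yes: "quartz", since 2 vowels.
Yes: "butter", since 2 vowels.
No: "glow", since 1 vowel.
No: "elm", since 1 vowel.

No, Yes, Yes, No, No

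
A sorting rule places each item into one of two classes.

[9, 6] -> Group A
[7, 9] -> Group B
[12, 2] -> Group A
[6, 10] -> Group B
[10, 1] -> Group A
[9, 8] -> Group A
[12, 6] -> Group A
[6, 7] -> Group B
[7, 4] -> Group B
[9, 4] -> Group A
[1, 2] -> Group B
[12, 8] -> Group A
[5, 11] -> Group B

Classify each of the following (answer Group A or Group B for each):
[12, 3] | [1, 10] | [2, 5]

Group A, Group B, Group B

The rule appears to be: first ≥ 8.
[12, 3] → first 12 → Group A. [1, 10] → first 1 → Group B. [2, 5] → first 2 → Group B.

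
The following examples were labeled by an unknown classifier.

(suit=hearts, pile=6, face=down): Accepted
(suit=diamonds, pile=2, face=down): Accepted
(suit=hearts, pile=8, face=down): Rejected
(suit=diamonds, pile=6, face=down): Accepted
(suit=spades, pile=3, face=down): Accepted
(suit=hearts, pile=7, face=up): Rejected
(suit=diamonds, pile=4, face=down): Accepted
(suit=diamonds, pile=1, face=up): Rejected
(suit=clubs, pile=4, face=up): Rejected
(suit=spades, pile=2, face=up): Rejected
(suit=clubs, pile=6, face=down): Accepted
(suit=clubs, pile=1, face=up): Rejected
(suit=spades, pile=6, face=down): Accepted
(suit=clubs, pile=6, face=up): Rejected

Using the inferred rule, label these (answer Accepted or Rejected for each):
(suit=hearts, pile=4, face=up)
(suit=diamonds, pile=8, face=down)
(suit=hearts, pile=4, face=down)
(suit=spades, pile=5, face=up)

A rule that fits every label: face is down AND pile ≤ 6 — true of each 'Accepted' example, false of each 'Rejected' one.
(suit=hearts, pile=4, face=up): face is up, pile = 4 — fails this test, so Rejected.
(suit=diamonds, pile=8, face=down): face is down, pile = 8 — fails this test, so Rejected.
(suit=hearts, pile=4, face=down): face is down, pile = 4 — has this property, so Accepted.
(suit=spades, pile=5, face=up): face is up, pile = 5 — fails this test, so Rejected.

Rejected, Rejected, Accepted, Rejected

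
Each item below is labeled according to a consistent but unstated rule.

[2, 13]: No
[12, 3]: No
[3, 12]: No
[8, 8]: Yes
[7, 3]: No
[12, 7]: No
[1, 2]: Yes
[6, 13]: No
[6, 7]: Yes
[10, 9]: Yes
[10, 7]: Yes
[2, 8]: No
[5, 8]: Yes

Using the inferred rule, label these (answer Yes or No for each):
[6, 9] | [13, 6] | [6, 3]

Yes, No, Yes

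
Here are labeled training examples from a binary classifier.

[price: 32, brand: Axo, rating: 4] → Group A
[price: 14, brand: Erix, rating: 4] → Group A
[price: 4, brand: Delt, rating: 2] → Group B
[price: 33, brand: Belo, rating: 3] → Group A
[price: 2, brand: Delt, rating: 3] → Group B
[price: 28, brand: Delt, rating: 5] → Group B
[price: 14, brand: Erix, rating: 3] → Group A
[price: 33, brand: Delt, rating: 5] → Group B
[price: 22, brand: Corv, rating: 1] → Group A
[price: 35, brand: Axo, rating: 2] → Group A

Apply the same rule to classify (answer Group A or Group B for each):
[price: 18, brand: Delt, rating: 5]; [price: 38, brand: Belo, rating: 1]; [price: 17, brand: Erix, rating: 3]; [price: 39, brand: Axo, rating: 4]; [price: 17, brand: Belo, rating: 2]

Group B, Group A, Group A, Group A, Group A

The rule appears to be: brand is not Delt.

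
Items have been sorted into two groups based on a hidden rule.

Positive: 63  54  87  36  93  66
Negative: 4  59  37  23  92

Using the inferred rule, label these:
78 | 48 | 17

Positive, Positive, Negative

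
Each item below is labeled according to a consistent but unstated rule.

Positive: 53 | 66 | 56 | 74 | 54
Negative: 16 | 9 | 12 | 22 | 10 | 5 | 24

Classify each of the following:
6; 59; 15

Negative, Positive, Negative

Rule: at least 53. This holds for each 'Positive' example and fails for each 'Negative' one.
Negative: 6, since 6 < 53. Positive: 59, since 59 ≥ 53. Negative: 15, since 15 < 53.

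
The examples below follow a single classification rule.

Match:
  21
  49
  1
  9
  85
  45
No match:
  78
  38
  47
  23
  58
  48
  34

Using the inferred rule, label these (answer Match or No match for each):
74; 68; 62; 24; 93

Checking candidate rules against both groups, what survives is: ≡ 1 (mod 4).
74 → 74 mod 4 = 2 → No match.
68 → 68 mod 4 = 0 → No match.
62 → 62 mod 4 = 2 → No match.
24 → 24 mod 4 = 0 → No match.
93 → 93 mod 4 = 1 → Match.

No match, No match, No match, No match, Match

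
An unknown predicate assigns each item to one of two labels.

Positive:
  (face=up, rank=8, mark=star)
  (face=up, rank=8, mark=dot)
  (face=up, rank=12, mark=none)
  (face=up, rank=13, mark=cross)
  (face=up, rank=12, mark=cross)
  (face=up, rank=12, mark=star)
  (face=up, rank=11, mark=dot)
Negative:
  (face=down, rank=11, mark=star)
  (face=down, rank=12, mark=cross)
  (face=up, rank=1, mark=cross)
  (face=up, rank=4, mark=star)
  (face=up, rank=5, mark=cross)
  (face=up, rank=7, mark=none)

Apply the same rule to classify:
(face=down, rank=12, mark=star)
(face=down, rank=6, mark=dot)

Every 'Positive' example satisfies: face is up AND rank ≥ 8. None of the 'Negative' examples do.
(face=down, rank=12, mark=star) — face is down, rank = 12, hence Negative. (face=down, rank=6, mark=dot) — face is down, rank = 6, hence Negative.

Negative, Negative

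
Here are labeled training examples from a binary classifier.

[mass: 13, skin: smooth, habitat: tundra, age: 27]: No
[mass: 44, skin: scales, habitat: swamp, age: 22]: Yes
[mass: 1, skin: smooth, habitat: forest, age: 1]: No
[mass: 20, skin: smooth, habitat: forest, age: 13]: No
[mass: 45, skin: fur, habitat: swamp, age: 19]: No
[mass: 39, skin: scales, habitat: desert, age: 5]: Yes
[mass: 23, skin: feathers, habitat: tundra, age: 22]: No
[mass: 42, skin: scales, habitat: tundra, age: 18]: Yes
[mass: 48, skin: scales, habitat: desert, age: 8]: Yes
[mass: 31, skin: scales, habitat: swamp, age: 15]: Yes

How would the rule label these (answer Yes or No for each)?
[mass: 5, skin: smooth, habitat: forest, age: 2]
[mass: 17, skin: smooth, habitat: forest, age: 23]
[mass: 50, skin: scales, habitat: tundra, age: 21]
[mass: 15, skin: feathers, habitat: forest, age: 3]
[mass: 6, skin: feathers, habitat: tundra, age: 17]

No, No, Yes, No, No

'Yes' ⟺ skin is scales.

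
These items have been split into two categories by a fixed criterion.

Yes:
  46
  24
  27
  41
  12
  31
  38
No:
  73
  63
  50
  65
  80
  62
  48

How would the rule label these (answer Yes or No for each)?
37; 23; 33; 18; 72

Yes, Yes, Yes, Yes, No

The classifier is using: at most 46.
37 → 37 ≤ 46 → Yes. 23 → 23 ≤ 46 → Yes. 33 → 33 ≤ 46 → Yes. 18 → 18 ≤ 46 → Yes. 72 → 72 > 46 → No.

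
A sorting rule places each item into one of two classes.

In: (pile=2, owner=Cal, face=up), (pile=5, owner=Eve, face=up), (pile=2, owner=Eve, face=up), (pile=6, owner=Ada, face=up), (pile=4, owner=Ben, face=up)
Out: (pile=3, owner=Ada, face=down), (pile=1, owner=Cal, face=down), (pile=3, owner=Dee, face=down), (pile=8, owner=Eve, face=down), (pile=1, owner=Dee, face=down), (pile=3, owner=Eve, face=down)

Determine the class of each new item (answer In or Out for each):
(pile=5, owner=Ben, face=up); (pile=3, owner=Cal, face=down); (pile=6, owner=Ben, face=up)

In, Out, In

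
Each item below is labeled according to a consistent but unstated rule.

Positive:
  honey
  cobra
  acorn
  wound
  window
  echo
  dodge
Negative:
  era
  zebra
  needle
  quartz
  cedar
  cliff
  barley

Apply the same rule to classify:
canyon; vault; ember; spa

Positive, Negative, Negative, Negative

The distinguishing property — contains 'o' — holds for all the 'Positive' cases and none of the 'Negative' cases.
canyon: has 'o', meets the rule → Positive.
vault: no 'o', doesn't qualify → Negative.
ember: no 'o', doesn't qualify → Negative.
spa: no 'o', doesn't qualify → Negative.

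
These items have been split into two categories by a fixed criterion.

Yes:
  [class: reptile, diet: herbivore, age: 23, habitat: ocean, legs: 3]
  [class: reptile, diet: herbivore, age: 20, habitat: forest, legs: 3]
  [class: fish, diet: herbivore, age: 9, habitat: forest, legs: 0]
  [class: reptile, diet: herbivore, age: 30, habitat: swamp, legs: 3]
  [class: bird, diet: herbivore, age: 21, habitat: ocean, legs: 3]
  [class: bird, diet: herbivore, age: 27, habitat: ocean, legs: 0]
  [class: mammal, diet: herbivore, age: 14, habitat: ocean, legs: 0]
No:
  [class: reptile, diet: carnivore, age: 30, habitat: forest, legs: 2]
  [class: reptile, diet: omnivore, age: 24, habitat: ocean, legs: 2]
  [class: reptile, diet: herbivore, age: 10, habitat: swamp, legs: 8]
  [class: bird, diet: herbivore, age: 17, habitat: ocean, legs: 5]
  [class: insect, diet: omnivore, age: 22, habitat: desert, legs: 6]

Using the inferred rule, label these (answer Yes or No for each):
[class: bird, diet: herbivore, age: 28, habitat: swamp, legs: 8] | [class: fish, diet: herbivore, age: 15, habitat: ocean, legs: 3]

No, Yes

The rule appears to be: diet is herbivore AND legs ≤ 3.
[class: bird, diet: herbivore, age: 28, habitat: swamp, legs: 8]: No (diet is herbivore, legs = 8).
[class: fish, diet: herbivore, age: 15, habitat: ocean, legs: 3]: Yes (diet is herbivore, legs = 3).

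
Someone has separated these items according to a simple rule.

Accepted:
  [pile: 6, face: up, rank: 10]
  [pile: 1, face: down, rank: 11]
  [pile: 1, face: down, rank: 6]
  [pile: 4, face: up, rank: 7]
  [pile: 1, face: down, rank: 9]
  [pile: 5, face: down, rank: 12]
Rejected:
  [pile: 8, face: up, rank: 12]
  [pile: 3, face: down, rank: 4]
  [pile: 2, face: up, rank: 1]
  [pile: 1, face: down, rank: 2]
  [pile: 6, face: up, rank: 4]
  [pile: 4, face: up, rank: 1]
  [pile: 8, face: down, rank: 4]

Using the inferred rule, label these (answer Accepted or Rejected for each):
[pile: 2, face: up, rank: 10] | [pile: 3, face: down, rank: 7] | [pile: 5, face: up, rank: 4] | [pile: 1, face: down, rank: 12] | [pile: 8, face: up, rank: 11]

Accepted, Accepted, Rejected, Accepted, Rejected

'Accepted' ⟺ rank ≥ 6 AND pile ≤ 6.
[pile: 2, face: up, rank: 10]: rank = 10, pile = 2, meets the rule → Accepted.
[pile: 3, face: down, rank: 7]: rank = 7, pile = 3, meets the rule → Accepted.
[pile: 5, face: up, rank: 4]: rank = 4, pile = 5, lacks this property → Rejected.
[pile: 1, face: down, rank: 12]: rank = 12, pile = 1, meets the rule → Accepted.
[pile: 8, face: up, rank: 11]: rank = 11, pile = 8, lacks this property → Rejected.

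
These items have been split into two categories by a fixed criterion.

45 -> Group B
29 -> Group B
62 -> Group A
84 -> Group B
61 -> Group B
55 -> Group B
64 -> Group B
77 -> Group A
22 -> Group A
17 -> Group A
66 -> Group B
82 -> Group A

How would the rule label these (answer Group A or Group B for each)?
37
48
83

Group A, Group B, Group B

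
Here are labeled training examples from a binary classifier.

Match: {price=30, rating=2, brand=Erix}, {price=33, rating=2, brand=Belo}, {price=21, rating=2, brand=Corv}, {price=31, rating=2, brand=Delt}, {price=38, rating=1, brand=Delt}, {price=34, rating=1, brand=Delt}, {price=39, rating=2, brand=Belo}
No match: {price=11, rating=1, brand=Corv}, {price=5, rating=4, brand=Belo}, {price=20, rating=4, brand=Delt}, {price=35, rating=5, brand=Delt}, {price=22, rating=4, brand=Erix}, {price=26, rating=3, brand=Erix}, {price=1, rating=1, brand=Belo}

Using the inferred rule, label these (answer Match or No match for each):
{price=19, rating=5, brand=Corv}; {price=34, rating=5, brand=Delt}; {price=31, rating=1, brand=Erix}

No match, No match, Match

The classifier is using: rating ≤ 2 AND price ≥ 20.
{price=19, rating=5, brand=Corv}: rating = 5, price = 19, fails this test → No match.
{price=34, rating=5, brand=Delt}: rating = 5, price = 34, fails this test → No match.
{price=31, rating=1, brand=Erix}: rating = 1, price = 31, checks out → Match.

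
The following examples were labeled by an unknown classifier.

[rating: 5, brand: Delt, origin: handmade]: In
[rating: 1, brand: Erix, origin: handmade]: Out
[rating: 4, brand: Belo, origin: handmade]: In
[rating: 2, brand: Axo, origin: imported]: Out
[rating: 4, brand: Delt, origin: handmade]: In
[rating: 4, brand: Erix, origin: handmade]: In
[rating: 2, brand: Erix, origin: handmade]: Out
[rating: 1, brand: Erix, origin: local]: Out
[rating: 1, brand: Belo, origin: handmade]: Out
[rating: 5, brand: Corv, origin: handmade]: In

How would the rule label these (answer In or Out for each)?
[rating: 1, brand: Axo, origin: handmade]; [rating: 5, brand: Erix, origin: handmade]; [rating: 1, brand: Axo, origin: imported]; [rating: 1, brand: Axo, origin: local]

'In' ⟺ rating ≥ 4.
[rating: 1, brand: Axo, origin: handmade] — rating = 1, hence Out.
[rating: 5, brand: Erix, origin: handmade] — rating = 5, hence In.
[rating: 1, brand: Axo, origin: imported] — rating = 1, hence Out.
[rating: 1, brand: Axo, origin: local] — rating = 1, hence Out.

Out, In, Out, Out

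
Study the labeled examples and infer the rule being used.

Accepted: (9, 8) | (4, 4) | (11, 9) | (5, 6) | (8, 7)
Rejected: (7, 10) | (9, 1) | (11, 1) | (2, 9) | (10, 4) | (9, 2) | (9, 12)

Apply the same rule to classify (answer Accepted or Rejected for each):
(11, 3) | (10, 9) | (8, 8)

Rejected, Accepted, Accepted

A rule that fits every label: |first − second| ≤ 2 — true of each 'Accepted' example, false of each 'Rejected' one.
(11, 3): |11−3| = 8, doesn't match → Rejected. (10, 9): |10−9| = 1, satisfies this → Accepted. (8, 8): |8−8| = 0, satisfies this → Accepted.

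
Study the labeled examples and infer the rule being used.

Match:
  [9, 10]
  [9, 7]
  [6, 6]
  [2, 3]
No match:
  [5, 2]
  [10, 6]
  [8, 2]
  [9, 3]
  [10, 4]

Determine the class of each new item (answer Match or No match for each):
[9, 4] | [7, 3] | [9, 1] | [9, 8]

No match, No match, No match, Match

The common property of the 'Match' items is: |first − second| ≤ 2. No 'No match' item has it.
[9, 4] — |9−4| = 5, hence No match.
[7, 3] — |7−3| = 4, hence No match.
[9, 1] — |9−1| = 8, hence No match.
[9, 8] — |9−8| = 1, hence Match.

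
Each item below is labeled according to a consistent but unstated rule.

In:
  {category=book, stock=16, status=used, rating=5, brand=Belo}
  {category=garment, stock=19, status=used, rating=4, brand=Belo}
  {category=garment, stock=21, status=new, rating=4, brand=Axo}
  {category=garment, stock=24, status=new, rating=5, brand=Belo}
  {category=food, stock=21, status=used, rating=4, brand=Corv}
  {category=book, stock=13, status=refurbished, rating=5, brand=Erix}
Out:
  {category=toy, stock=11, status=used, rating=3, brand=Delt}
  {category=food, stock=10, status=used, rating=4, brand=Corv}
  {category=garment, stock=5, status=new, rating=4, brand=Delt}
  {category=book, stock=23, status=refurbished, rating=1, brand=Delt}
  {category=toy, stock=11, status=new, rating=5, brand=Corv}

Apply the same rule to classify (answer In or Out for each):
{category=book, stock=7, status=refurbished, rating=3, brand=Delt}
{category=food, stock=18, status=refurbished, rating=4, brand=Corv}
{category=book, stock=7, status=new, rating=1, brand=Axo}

All 'In' examples share one property — rating ≥ 3 AND stock ≥ 13 — and every 'Out' example lacks it.
{category=book, stock=7, status=refurbished, rating=3, brand=Delt}: Out (rating = 3, stock = 7).
{category=food, stock=18, status=refurbished, rating=4, brand=Corv}: In (rating = 4, stock = 18).
{category=book, stock=7, status=new, rating=1, brand=Axo}: Out (rating = 1, stock = 7).

Out, In, Out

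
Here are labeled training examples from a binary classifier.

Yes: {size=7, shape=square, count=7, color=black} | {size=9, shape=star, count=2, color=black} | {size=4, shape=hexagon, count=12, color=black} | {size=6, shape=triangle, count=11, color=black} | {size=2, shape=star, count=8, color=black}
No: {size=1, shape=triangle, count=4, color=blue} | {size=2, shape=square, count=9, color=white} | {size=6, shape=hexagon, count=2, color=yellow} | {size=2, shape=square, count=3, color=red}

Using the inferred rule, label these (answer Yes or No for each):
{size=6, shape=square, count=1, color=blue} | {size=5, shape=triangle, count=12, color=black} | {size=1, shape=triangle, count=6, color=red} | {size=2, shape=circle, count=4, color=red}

No, Yes, No, No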